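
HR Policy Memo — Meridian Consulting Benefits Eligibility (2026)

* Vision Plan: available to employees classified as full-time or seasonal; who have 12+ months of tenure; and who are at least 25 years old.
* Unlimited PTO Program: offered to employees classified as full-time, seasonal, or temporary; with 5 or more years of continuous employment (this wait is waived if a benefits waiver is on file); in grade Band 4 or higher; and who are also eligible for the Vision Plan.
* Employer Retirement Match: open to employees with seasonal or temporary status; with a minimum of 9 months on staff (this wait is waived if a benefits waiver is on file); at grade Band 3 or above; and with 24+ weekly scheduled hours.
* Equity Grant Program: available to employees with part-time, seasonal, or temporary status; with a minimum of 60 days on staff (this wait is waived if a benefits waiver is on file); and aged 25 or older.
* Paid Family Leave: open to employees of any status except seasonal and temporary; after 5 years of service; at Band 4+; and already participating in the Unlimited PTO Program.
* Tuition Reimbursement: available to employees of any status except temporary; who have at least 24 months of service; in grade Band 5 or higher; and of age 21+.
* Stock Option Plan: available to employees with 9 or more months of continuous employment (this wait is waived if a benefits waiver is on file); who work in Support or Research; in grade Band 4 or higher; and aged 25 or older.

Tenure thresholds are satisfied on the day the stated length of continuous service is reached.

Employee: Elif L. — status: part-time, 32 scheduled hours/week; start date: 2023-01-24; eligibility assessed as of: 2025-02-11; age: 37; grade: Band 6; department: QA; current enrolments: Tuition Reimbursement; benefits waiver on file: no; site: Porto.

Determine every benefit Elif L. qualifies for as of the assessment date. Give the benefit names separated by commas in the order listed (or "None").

Service from 2023-01-24 to 2025-02-11: 749 days.
Vision Plan — status part-time ✗ (requires full-time or seasonal) → not eligible.
Unlimited PTO Program — status part-time ✗ (requires full-time, seasonal, or temporary) → not eligible.
Employer Retirement Match — status part-time ✗ (requires seasonal or temporary) → not eligible.
Equity Grant Program — status part-time ✓; no waiver, service 749 days ≥ 60 days ✓; age 37 ≥ 25 ✓ → eligible.
Paid Family Leave — status part-time ✓ (not excluded); service 749 days < 5 years (≈1825 days) ✗ → not eligible.
Tuition Reimbursement — status part-time ✓ (not excluded); service 749 days ≥ 24 months (≈720 days) ✓; grade Band 6 ≥ Band 5 ✓; age 37 ≥ 21 ✓ → eligible.
Stock Option Plan — no waiver, service 749 days ≥ 9 months (≈270 days) ✓; dept QA ✗ → not eligible.

Equity Grant Program, Tuition Reimbursement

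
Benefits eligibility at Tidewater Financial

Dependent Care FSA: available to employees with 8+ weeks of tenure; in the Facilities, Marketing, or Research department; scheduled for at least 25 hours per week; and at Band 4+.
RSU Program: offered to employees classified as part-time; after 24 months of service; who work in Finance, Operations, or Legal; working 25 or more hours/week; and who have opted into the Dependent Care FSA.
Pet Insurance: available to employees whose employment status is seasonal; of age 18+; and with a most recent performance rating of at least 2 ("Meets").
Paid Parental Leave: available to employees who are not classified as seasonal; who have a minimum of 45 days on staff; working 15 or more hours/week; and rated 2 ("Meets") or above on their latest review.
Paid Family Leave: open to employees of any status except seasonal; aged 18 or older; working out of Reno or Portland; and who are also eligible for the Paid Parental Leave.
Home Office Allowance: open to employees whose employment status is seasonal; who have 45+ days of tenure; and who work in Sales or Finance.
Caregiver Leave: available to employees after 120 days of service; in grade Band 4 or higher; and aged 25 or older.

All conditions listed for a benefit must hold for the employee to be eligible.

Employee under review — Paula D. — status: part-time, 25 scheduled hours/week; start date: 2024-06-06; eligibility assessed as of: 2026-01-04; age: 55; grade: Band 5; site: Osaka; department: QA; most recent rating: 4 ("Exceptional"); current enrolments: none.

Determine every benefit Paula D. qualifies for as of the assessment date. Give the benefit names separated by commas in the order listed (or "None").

Paid Parental Leave, Caregiver Leave

Service from 2024-06-06 to 2026-01-04: 577 days.
Dependent Care FSA — service 577 days ≥ 8 weeks (≈56 days) ✓; dept QA ✗ → not eligible.
RSU Program — status part-time ✓; service 577 days < 24 months (≈720 days) ✗ → not eligible.
Pet Insurance — status part-time ✗ (requires seasonal) → not eligible.
Paid Parental Leave — status part-time ✓ (not excluded); service 577 days ≥ 45 days ✓; 25 hrs/wk ≥ 15 ✓; rating 4 ≥ 2 ✓ → eligible.
Paid Family Leave — status part-time ✓ (not excluded); age 55 ≥ 18 ✓; site Osaka ✗ (not Reno or Portland) → not eligible.
Home Office Allowance — status part-time ✗ (requires seasonal) → not eligible.
Caregiver Leave — service 577 days ≥ 120 days ✓; grade Band 5 ≥ Band 4 ✓; age 55 ≥ 25 ✓ → eligible.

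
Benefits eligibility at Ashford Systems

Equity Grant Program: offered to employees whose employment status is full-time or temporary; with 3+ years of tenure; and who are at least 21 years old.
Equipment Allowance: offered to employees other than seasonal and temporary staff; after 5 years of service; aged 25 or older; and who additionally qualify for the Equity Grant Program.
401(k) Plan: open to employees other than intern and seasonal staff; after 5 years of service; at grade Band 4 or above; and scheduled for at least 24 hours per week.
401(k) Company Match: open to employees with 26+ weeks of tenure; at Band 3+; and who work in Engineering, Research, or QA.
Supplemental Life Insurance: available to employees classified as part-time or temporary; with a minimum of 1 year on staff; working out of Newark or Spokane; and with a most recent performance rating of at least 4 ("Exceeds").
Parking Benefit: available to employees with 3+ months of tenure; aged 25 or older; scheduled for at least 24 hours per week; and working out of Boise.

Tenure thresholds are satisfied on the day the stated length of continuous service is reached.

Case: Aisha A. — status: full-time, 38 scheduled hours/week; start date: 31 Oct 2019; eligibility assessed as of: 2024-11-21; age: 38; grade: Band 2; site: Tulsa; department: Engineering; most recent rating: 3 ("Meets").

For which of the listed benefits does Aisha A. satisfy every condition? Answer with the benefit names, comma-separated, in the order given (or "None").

Equity Grant Program, Equipment Allowance

Service from 31 Oct 2019 to 2024-11-21: 1848 days.
Equity Grant Program — status full-time ✓; service 1848 days ≥ 3 years (≈1095 days) ✓; age 38 ≥ 21 ✓ → eligible.
Equipment Allowance — status full-time ✓ (not excluded); service 1848 days ≥ 5 years (≈1825 days) ✓; age 38 ≥ 25 ✓; eligible for Equity Grant Program ✓ → eligible.
401(k) Plan — status full-time ✓ (not excluded); service 1848 days ≥ 5 years (≈1825 days) ✓; grade Band 2 < Band 4 ✗ → not eligible.
401(k) Company Match — service 1848 days ≥ 26 weeks (≈182 days) ✓; grade Band 2 < Band 3 ✗ → not eligible.
Supplemental Life Insurance — status full-time ✗ (requires part-time or temporary) → not eligible.
Parking Benefit — service 1848 days ≥ 3 months (≈90 days) ✓; age 38 ≥ 25 ✓; 38 hrs/wk ≥ 24 ✓; site Tulsa ✗ (not Boise) → not eligible.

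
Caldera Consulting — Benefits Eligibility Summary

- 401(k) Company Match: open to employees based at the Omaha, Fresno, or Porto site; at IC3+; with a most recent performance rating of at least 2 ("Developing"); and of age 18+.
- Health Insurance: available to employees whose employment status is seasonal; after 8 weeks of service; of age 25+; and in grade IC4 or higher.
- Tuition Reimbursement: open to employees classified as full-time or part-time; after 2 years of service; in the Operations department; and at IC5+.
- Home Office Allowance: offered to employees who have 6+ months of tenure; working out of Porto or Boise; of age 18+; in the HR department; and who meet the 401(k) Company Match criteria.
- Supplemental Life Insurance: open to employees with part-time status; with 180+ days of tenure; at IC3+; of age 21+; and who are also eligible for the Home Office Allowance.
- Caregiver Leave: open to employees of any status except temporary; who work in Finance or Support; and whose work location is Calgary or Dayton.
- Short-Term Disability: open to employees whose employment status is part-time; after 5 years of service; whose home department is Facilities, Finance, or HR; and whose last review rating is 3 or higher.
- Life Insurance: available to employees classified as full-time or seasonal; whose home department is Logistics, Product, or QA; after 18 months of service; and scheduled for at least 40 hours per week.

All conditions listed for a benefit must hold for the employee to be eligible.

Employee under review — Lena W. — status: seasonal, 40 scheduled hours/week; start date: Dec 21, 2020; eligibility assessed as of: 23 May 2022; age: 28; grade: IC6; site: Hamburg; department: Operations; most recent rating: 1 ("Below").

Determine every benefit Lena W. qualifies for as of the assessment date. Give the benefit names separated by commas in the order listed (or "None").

Service from Dec 21, 2020 to 23 May 2022: 518 days.
401(k) Company Match — site Hamburg ✗ (not Omaha, Fresno, or Porto) → not eligible.
Health Insurance — status seasonal ✓; service 518 days ≥ 8 weeks (≈56 days) ✓; age 28 ≥ 25 ✓; grade IC6 ≥ IC4 ✓ → eligible.
Tuition Reimbursement — status seasonal ✗ (requires full-time or part-time) → not eligible.
Home Office Allowance — service 518 days ≥ 6 months (≈180 days) ✓; site Hamburg ✗ (not Porto or Boise) → not eligible.
Supplemental Life Insurance — status seasonal ✗ (requires part-time) → not eligible.
Caregiver Leave — status seasonal ✓ (not excluded); dept Operations ✗ → not eligible.
Short-Term Disability — status seasonal ✗ (requires part-time) → not eligible.
Life Insurance — status seasonal ✓; dept Operations ✗ → not eligible.

Health Insurance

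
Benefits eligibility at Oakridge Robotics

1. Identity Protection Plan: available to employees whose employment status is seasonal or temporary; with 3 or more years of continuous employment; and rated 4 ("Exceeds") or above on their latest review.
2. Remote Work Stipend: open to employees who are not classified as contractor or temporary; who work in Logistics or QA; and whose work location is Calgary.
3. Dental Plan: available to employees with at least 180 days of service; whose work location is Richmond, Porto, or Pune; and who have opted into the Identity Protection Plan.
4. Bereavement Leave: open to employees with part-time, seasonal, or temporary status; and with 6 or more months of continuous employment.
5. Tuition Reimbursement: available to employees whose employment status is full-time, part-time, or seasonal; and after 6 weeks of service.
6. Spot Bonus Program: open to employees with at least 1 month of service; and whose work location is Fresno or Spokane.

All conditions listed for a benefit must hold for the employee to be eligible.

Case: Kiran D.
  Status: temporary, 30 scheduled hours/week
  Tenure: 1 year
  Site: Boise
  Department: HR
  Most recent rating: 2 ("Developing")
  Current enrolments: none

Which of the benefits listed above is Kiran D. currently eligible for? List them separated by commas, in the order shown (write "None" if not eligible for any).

Bereavement Leave

Identity Protection Plan — status temporary ✓; service 1 year < 3 years ✗ → not eligible.
Remote Work Stipend — status temporary ✗ (excluded) → not eligible.
Dental Plan — service 1 year ≥ 180 days ✓; site Boise ✗ (not Richmond, Porto, or Pune) → not eligible.
Bereavement Leave — status temporary ✓; service 1 year ≥ 6 months (≈180 days) ✓ → eligible.
Tuition Reimbursement — status temporary ✗ (requires full-time, part-time, or seasonal) → not eligible.
Spot Bonus Program — service 1 year ≥ 1 month (≈30 days) ✓; site Boise ✗ (not Fresno or Spokane) → not eligible.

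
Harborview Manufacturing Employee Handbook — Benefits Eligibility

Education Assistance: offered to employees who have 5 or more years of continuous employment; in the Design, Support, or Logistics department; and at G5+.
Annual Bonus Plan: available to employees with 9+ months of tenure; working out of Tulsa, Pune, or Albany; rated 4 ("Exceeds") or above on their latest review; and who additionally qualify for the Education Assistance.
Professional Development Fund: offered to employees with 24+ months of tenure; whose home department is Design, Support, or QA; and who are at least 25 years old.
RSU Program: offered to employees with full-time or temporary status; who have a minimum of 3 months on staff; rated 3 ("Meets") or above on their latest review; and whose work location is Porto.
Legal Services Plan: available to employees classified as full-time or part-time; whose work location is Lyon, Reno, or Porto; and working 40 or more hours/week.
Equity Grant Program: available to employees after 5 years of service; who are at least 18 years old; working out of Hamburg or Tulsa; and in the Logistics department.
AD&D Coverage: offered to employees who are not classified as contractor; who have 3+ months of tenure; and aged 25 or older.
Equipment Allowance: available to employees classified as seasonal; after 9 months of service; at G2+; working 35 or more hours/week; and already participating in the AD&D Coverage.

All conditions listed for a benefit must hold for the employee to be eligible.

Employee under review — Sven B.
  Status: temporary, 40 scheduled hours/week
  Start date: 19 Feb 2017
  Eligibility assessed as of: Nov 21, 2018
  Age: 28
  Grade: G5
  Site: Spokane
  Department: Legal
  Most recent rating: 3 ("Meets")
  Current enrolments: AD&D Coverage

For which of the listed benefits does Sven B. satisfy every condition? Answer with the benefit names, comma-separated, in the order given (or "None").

Service from 19 Feb 2017 to Nov 21, 2018: 640 days.
Education Assistance — service 640 days < 5 years (≈1825 days) ✗ → not eligible.
Annual Bonus Plan — service 640 days ≥ 9 months (≈270 days) ✓; site Spokane ✗ (not Tulsa, Pune, or Albany) → not eligible.
Professional Development Fund — service 640 days < 24 months (≈720 days) ✗ → not eligible.
RSU Program — status temporary ✓; service 640 days ≥ 3 months (≈90 days) ✓; rating 3 ≥ 3 ✓; site Spokane ✗ (not Porto) → not eligible.
Legal Services Plan — status temporary ✗ (requires full-time or part-time) → not eligible.
Equity Grant Program — service 640 days < 5 years (≈1825 days) ✗ → not eligible.
AD&D Coverage — status temporary ✓ (not excluded); service 640 days ≥ 3 months (≈90 days) ✓; age 28 ≥ 25 ✓ → eligible.
Equipment Allowance — status temporary ✗ (requires seasonal) → not eligible.

AD&D Coverage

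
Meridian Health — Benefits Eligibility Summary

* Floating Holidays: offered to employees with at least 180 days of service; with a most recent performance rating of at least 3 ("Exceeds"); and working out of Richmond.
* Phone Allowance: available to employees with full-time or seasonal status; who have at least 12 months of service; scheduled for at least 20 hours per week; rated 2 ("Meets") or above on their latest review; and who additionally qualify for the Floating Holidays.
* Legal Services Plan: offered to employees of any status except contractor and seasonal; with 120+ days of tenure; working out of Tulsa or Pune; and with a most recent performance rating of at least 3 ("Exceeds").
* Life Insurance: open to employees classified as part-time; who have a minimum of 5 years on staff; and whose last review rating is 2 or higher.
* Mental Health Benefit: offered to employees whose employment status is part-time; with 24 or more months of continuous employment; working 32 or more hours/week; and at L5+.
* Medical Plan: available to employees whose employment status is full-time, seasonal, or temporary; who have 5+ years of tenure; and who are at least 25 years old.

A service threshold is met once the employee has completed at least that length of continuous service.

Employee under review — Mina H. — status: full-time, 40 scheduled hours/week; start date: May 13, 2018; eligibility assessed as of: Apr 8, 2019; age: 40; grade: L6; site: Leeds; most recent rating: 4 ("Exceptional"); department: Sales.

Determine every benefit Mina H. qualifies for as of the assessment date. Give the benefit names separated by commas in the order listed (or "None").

None

Service from May 13, 2018 to Apr 8, 2019: 330 days.
Floating Holidays — service 330 days ≥ 180 days ✓; rating 4 ≥ 3 ✓; site Leeds ✗ (not Richmond) → not eligible.
Phone Allowance — status full-time ✓; service 330 days < 12 months (≈360 days) ✗ → not eligible.
Legal Services Plan — status full-time ✓ (not excluded); service 330 days ≥ 120 days ✓; site Leeds ✗ (not Tulsa or Pune) → not eligible.
Life Insurance — status full-time ✗ (requires part-time) → not eligible.
Mental Health Benefit — status full-time ✗ (requires part-time) → not eligible.
Medical Plan — status full-time ✓; service 330 days < 5 years (≈1825 days) ✗ → not eligible.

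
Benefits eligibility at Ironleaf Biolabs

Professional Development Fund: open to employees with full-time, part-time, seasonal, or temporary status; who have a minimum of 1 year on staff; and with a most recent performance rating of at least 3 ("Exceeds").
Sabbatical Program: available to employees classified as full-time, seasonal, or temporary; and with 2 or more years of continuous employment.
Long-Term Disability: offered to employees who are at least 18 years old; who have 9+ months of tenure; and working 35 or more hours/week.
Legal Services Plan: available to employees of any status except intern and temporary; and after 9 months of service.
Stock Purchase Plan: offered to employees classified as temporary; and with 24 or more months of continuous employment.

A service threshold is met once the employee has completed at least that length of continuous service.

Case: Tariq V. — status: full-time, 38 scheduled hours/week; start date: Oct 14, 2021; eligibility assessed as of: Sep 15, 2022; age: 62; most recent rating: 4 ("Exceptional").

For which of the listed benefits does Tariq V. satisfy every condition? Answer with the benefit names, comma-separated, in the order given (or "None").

Service from Oct 14, 2021 to Sep 15, 2022: 336 days.
Professional Development Fund — status full-time ✓; service 336 days < 1 year (≈365 days) ✗ → not eligible.
Sabbatical Program — status full-time ✓; service 336 days < 2 years (≈730 days) ✗ → not eligible.
Long-Term Disability — age 62 ≥ 18 ✓; service 336 days ≥ 9 months (≈270 days) ✓; 38 hrs/wk ≥ 35 ✓ → eligible.
Legal Services Plan — status full-time ✓ (not excluded); service 336 days ≥ 9 months (≈270 days) ✓ → eligible.
Stock Purchase Plan — status full-time ✗ (requires temporary) → not eligible.

Long-Term Disability, Legal Services Plan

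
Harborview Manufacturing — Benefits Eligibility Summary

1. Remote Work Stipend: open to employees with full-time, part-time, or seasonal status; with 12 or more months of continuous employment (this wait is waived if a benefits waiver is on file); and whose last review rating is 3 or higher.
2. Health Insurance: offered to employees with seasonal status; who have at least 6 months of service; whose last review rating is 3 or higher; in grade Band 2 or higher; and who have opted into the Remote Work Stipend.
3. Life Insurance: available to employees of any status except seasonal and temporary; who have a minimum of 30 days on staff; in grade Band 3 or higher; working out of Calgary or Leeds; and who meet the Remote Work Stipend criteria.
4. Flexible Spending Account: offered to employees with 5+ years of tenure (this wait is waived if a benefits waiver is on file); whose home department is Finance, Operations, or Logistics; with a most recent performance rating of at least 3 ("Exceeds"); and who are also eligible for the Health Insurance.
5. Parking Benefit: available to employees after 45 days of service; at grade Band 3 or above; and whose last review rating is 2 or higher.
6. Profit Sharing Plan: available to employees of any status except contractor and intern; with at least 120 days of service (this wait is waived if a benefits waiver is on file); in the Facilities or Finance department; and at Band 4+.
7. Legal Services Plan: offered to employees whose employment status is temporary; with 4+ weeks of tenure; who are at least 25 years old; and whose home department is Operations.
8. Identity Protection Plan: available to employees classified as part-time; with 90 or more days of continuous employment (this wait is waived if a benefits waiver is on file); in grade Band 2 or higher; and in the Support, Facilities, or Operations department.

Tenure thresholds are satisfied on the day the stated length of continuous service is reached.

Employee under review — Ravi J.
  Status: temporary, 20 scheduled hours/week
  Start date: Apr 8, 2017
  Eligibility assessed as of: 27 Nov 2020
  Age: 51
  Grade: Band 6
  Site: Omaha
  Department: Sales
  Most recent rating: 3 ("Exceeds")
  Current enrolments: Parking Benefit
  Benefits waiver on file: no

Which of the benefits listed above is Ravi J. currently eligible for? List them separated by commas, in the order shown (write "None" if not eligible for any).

Service from Apr 8, 2017 to 27 Nov 2020: 1329 days.
Remote Work Stipend — status temporary ✗ (requires full-time, part-time, or seasonal) → not eligible.
Health Insurance — status temporary ✗ (requires seasonal) → not eligible.
Life Insurance — status temporary ✗ (excluded) → not eligible.
Flexible Spending Account — no waiver, service 1329 days < 5 years (≈1825 days) ✗ → not eligible.
Parking Benefit — service 1329 days ≥ 45 days ✓; grade Band 6 ≥ Band 3 ✓; rating 3 ≥ 2 ✓ → eligible.
Profit Sharing Plan — status temporary ✓ (not excluded); no waiver, service 1329 days ≥ 120 days ✓; dept Sales ✗ → not eligible.
Legal Services Plan — status temporary ✓; service 1329 days ≥ 4 weeks (≈28 days) ✓; age 51 ≥ 25 ✓; dept Sales ✗ → not eligible.
Identity Protection Plan — status temporary ✗ (requires part-time) → not eligible.

Parking Benefit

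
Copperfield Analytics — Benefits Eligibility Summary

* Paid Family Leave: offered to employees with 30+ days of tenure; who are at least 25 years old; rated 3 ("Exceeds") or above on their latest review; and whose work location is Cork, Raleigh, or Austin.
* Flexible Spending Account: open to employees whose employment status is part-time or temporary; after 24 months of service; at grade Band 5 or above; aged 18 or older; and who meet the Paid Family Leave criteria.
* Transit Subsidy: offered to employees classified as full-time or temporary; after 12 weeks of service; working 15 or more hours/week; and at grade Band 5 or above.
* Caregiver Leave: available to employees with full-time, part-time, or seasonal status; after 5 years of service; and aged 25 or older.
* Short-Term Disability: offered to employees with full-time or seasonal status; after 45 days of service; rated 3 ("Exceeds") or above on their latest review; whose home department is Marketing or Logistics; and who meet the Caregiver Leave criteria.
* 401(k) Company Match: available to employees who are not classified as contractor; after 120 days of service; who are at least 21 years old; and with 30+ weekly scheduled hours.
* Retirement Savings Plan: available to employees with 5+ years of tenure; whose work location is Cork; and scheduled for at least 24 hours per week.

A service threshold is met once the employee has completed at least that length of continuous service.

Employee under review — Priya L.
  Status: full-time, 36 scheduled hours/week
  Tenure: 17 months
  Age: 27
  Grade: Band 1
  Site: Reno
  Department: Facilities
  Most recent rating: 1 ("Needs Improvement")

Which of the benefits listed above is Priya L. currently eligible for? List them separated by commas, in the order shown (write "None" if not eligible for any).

Paid Family Leave — service 17 months ≥ 30 days ✓; age 27 ≥ 25 ✓; rating 1 < 3 ✗ → not eligible.
Flexible Spending Account — status full-time ✗ (requires part-time or temporary) → not eligible.
Transit Subsidy — status full-time ✓; service 17 months ≥ 12 weeks (≈84 days) ✓; 36 hrs/wk ≥ 15 ✓; grade Band 1 < Band 5 ✗ → not eligible.
Caregiver Leave — status full-time ✓; service 17 months < 5 years (≈1825 days) ✗ → not eligible.
Short-Term Disability — status full-time ✓; service 17 months ≥ 45 days ✓; rating 1 < 3 ✗ → not eligible.
401(k) Company Match — status full-time ✓ (not excluded); service 17 months ≥ 120 days ✓; age 27 ≥ 21 ✓; 36 hrs/wk ≥ 30 ✓ → eligible.
Retirement Savings Plan — service 17 months < 5 years (≈1825 days) ✗ → not eligible.

401(k) Company Match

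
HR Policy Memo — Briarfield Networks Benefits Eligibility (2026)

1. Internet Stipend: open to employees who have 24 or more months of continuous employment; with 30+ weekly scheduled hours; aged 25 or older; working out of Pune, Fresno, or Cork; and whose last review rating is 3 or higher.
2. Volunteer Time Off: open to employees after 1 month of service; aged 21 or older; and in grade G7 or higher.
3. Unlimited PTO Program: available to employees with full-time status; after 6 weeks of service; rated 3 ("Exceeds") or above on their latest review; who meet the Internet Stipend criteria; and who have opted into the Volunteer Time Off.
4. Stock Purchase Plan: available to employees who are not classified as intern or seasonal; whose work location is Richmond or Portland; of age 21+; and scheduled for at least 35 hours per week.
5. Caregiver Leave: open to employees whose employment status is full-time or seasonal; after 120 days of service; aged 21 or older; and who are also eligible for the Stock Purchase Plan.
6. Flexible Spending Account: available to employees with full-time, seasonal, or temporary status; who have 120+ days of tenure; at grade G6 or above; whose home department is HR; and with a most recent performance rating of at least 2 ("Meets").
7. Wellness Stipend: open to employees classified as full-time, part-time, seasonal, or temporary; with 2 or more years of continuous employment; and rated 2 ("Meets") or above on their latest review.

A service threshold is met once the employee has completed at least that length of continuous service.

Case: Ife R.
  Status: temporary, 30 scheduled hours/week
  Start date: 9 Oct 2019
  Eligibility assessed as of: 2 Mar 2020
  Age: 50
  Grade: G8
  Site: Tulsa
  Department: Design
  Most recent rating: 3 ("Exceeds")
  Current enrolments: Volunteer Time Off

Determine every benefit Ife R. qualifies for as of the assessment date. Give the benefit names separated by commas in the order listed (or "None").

Volunteer Time Off

Service from 9 Oct 2019 to 2 Mar 2020: 145 days.
Internet Stipend — service 145 days < 24 months (≈720 days) ✗ → not eligible.
Volunteer Time Off — service 145 days ≥ 1 month (≈30 days) ✓; age 50 ≥ 21 ✓; grade G8 ≥ G7 ✓ → eligible.
Unlimited PTO Program — status temporary ✗ (requires full-time) → not eligible.
Stock Purchase Plan — status temporary ✓ (not excluded); site Tulsa ✗ (not Richmond or Portland) → not eligible.
Caregiver Leave — status temporary ✗ (requires full-time or seasonal) → not eligible.
Flexible Spending Account — status temporary ✓; service 145 days ≥ 120 days ✓; grade G8 ≥ G6 ✓; dept Design ✗ → not eligible.
Wellness Stipend — status temporary ✓; service 145 days < 2 years (≈730 days) ✗ → not eligible.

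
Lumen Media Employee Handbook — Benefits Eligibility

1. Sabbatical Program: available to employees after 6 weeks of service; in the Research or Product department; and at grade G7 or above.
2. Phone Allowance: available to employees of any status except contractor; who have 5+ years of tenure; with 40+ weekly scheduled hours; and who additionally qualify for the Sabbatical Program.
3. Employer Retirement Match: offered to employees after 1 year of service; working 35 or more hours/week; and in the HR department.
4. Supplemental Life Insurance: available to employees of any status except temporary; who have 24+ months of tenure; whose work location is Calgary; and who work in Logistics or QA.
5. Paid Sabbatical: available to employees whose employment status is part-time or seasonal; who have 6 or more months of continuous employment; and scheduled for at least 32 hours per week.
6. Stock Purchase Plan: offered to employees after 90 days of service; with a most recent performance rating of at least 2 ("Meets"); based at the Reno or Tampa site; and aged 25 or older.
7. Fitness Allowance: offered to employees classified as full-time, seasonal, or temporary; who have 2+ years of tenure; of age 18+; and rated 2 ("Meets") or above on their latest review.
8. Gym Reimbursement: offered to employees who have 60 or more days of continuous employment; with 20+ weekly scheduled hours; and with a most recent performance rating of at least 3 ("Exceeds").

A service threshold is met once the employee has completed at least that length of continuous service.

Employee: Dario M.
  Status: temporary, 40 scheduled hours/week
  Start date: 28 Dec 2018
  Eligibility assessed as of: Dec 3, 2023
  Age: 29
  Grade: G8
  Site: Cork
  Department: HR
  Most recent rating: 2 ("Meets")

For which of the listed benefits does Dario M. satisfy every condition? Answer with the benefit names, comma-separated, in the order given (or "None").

Employer Retirement Match, Fitness Allowance

Service from 28 Dec 2018 to Dec 3, 2023: 1801 days.
Sabbatical Program — service 1801 days ≥ 6 weeks (≈42 days) ✓; dept HR ✗ → not eligible.
Phone Allowance — status temporary ✓ (not excluded); service 1801 days < 5 years (≈1825 days) ✗ → not eligible.
Employer Retirement Match — service 1801 days ≥ 1 year (≈365 days) ✓; 40 hrs/wk ≥ 35 ✓; dept HR ✓ → eligible.
Supplemental Life Insurance — status temporary ✗ (excluded) → not eligible.
Paid Sabbatical — status temporary ✗ (requires part-time or seasonal) → not eligible.
Stock Purchase Plan — service 1801 days ≥ 90 days ✓; rating 2 ≥ 2 ✓; site Cork ✗ (not Reno or Tampa) → not eligible.
Fitness Allowance — status temporary ✓; service 1801 days ≥ 2 years (≈730 days) ✓; age 29 ≥ 18 ✓; rating 2 ≥ 2 ✓ → eligible.
Gym Reimbursement — service 1801 days ≥ 60 days ✓; 40 hrs/wk ≥ 20 ✓; rating 2 < 3 ✗ → not eligible.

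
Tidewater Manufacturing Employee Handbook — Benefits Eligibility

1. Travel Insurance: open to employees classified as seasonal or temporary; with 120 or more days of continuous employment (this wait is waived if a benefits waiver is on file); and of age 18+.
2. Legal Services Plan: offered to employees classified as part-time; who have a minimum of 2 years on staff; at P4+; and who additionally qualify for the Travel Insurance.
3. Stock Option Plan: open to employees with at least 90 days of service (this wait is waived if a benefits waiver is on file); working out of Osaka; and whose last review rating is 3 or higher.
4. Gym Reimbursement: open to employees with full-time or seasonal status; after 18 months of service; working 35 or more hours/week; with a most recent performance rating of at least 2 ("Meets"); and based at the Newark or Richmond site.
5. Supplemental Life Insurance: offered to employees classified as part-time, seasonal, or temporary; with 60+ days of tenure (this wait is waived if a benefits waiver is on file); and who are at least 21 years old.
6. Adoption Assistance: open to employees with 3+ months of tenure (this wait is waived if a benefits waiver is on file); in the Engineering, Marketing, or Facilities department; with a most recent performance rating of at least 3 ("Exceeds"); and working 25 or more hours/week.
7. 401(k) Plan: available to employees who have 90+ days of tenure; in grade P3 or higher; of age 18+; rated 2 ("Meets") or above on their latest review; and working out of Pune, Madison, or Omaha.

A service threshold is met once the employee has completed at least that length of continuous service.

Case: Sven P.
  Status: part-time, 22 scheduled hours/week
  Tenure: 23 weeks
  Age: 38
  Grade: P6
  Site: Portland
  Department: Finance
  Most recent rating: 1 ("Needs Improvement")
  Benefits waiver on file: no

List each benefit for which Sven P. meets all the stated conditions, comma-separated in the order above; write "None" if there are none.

Travel Insurance — status part-time ✗ (requires seasonal or temporary) → not eligible.
Legal Services Plan — status part-time ✓; service 23 weeks < 2 years (≈730 days) ✗ → not eligible.
Stock Option Plan — no waiver, service 23 weeks ≥ 90 days ✓; site Portland ✗ (not Osaka) → not eligible.
Gym Reimbursement — status part-time ✗ (requires full-time or seasonal) → not eligible.
Supplemental Life Insurance — status part-time ✓; no waiver, service 23 weeks ≥ 60 days ✓; age 38 ≥ 21 ✓ → eligible.
Adoption Assistance — no waiver, service 23 weeks ≥ 3 months (≈90 days) ✓; dept Finance ✗ → not eligible.
401(k) Plan — service 23 weeks ≥ 90 days ✓; grade P6 ≥ P3 ✓; age 38 ≥ 18 ✓; rating 1 < 2 ✗ → not eligible.

Supplemental Life Insurance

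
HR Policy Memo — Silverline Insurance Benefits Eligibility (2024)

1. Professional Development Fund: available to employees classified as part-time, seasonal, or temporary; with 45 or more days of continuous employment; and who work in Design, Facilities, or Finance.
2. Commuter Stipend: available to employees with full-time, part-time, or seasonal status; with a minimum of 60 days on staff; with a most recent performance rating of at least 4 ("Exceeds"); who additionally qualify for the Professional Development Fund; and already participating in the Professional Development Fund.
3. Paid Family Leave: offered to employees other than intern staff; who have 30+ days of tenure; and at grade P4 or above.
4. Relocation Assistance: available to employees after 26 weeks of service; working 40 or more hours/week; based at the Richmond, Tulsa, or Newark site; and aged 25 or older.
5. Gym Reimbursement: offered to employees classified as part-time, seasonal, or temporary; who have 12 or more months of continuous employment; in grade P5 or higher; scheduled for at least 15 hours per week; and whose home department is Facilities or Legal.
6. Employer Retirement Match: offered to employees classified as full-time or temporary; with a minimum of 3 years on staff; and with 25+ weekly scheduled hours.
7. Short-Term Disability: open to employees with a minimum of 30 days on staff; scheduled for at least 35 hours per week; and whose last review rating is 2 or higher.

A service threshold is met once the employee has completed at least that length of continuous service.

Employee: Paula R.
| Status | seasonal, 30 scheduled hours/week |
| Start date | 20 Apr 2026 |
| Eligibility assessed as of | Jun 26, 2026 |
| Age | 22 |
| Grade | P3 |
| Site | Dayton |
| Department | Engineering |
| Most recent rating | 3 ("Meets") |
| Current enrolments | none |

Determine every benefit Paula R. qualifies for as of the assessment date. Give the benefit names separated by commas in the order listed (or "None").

Service from 20 Apr 2026 to Jun 26, 2026: 67 days.
Professional Development Fund — status seasonal ✓; service 67 days ≥ 45 days ✓; dept Engineering ✗ → not eligible.
Commuter Stipend — status seasonal ✓; service 67 days ≥ 60 days ✓; rating 3 < 4 ✗ → not eligible.
Paid Family Leave — status seasonal ✓ (not excluded); service 67 days ≥ 30 days ✓; grade P3 < P4 ✗ → not eligible.
Relocation Assistance — service 67 days < 26 weeks (≈182 days) ✗ → not eligible.
Gym Reimbursement — status seasonal ✓; service 67 days < 12 months (≈360 days) ✗ → not eligible.
Employer Retirement Match — status seasonal ✗ (requires full-time or temporary) → not eligible.
Short-Term Disability — service 67 days ≥ 30 days ✓; 30 hrs/wk < 35 ✗ → not eligible.

None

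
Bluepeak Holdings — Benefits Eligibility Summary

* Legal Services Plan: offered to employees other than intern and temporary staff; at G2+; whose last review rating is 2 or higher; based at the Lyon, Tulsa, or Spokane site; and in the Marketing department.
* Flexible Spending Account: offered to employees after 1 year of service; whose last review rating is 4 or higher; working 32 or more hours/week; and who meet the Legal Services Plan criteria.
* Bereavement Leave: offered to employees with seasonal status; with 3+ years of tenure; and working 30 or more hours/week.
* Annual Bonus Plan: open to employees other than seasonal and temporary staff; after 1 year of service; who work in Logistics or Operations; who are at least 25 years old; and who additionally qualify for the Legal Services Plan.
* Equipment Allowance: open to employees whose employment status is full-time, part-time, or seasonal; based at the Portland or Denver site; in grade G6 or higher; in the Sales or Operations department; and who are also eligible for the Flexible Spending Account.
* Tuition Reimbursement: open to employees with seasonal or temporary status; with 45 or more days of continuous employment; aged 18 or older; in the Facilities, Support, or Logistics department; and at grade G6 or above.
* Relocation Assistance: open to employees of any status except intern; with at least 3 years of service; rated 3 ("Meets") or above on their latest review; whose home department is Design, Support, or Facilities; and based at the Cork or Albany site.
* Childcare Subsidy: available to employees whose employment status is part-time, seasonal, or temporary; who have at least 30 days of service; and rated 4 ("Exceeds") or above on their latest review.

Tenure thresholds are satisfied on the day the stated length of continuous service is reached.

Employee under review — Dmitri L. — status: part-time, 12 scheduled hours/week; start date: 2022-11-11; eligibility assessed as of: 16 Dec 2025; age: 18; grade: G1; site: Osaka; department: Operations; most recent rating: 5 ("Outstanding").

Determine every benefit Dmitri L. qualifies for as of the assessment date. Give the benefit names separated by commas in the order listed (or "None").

Childcare Subsidy

Service from 2022-11-11 to 16 Dec 2025: 1131 days.
Legal Services Plan — status part-time ✓ (not excluded); grade G1 < G2 ✗ → not eligible.
Flexible Spending Account — service 1131 days ≥ 1 year (≈365 days) ✓; rating 5 ≥ 4 ✓; 12 hrs/wk < 32 ✗ → not eligible.
Bereavement Leave — status part-time ✗ (requires seasonal) → not eligible.
Annual Bonus Plan — status part-time ✓ (not excluded); service 1131 days ≥ 1 year (≈365 days) ✓; dept Operations ✓; age 18 < 25 ✗ → not eligible.
Equipment Allowance — status part-time ✓; site Osaka ✗ (not Portland or Denver) → not eligible.
Tuition Reimbursement — status part-time ✗ (requires seasonal or temporary) → not eligible.
Relocation Assistance — status part-time ✓ (not excluded); service 1131 days ≥ 3 years (≈1095 days) ✓; rating 5 ≥ 3 ✓; dept Operations ✗ → not eligible.
Childcare Subsidy — status part-time ✓; service 1131 days ≥ 30 days ✓; rating 5 ≥ 4 ✓ → eligible.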